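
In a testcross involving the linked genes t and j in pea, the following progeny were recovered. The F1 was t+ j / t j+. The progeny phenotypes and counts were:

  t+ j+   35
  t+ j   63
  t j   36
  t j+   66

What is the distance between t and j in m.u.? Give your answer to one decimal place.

35.5 m.u.

The recombinant classes are t+ j+ and t j: 35 + 36 = 71.
Recombination frequency = 71/200 = 0.3550 ≈ 35.5%, i.e. 35.5 m.u.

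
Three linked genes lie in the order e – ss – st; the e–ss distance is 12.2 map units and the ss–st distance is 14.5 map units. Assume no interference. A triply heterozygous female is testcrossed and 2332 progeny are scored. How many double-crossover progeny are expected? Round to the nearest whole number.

Map distances give recombination frequencies of 0.122 and 0.145 for the two intervals.
With no interference, expected double-crossover frequency = 0.122 × 0.145 = 0.01769.
Expected number = 0.01769 × 2332 = 41.25 ≈ 41.

41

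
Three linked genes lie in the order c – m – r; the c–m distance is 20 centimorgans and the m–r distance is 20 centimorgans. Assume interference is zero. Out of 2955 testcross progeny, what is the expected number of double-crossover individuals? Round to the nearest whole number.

Map distances give recombination frequencies of 0.200 and 0.200 for the two intervals.
With no interference, expected double-crossover frequency = 0.200 × 0.200 = 0.04000.
Expected number = 0.04000 × 2955 = 118.20 ≈ 118.

118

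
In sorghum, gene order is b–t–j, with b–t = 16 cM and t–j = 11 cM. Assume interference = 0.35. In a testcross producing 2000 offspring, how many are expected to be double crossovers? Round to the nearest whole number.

23

Map distances give recombination frequencies of 0.160 and 0.110 for the two intervals.
With interference 0.35 (so coincidence = 0.65), expected double-crossover frequency = 0.160 × 0.110 × 0.65 = 0.01144.
Expected number = 0.01144 × 2000 = 22.88 ≈ 23.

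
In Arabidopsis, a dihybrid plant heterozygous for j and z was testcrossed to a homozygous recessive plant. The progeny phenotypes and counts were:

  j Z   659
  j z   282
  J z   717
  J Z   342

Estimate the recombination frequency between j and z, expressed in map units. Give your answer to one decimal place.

The two most frequent classes, J z (717) and j Z (659), are the parental types, so the F1 was J z / j Z.
The recombinant classes are J Z and j z: 342 + 282 = 624.
Recombination frequency = 624/2000 = 0.3120 ≈ 31.2%, i.e. 31.2 map units.

31.2 map units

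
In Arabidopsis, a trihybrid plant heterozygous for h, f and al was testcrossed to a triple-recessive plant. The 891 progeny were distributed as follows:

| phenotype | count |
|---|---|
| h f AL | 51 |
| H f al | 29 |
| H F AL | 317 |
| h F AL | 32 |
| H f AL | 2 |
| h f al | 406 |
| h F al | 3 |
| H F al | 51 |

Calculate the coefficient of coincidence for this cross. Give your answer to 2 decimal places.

0.63

The two most frequent reciprocal classes, H F AL and h f al, are the parental types, so the F1 was H F AL / h f al.
The two rarest classes, H f AL and h F al, are the double crossovers. Comparing them with the parentals, only the f allele has switched, so f is the middle locus and the order is h – f – al.
h–f: (61 + 5)/891 = 0.0741; f–al: (102 + 5)/891 = 0.1201.
Expected DCO frequency = 0.0741 × 0.1201 ≈ 0.00890; observed = 5/891 ≈ 0.00561.
Coefficient of coincidence = 0.00561/0.00890 ≈ 0.63.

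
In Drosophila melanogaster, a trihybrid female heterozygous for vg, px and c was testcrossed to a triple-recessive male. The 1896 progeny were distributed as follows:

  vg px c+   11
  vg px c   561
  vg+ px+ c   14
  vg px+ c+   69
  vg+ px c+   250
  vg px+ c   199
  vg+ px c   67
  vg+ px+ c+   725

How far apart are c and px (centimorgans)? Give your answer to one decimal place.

The two most frequent reciprocal classes, vg+ px+ c+ and vg px c, are the parental types, so the F1 was vg+ px+ c+ / vg px c.
The two rarest classes, vg+ px+ c and vg px c+, are the double crossovers. Comparing them with the parentals, only the c allele has switched, so c is the middle locus and the order is vg – c – px.
Crossovers in the c–px interval produce the single-crossover classes vg+ px c+ and vg px+ c (250 + 199 = 449) plus the double crossovers (25).
RF(c–px) = (449 + 25) / 1896 = 474/1896 = 0.2500 → 25.0 centimorgans.

25.0 centimorgans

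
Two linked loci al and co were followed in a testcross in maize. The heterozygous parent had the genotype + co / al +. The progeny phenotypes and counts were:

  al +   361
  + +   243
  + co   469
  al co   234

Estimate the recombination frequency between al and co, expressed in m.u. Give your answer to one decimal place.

The recombinant classes are + + and al co: 243 + 234 = 477.
Recombination frequency = 477/1307 = 0.3650 ≈ 36.5%, i.e. 36.5 m.u.

36.5 m.u.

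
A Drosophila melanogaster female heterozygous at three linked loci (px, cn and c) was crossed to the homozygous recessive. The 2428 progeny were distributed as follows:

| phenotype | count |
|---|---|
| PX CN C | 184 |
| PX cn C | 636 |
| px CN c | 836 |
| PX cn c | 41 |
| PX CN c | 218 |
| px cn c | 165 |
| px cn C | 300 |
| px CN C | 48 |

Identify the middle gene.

c

The two most frequent reciprocal classes, px CN c and PX cn C, are the parental types, so the F1 was px CN c / PX cn C.
The two rarest classes, px CN C and PX cn c, are the double crossovers. Comparing them with the parentals, only the c allele has switched, so c is the middle locus and the order is px – c – cn.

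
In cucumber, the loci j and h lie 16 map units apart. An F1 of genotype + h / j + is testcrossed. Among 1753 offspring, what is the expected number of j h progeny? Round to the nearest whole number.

A map distance of 16 map units corresponds to a recombination frequency of 0.160.
The F1 is + h / j +, so j h is a recombinant gamete class with expected frequency r/2 = 0.160/2 = 0.0800.
Expected number = 0.0800 × 1753 = 140.24 ≈ 140.

140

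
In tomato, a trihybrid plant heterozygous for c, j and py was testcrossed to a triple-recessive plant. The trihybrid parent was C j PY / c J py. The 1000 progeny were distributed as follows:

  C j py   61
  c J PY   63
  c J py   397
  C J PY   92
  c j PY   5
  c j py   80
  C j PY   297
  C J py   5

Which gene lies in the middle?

The two rarest classes, c j PY and C J py, are the double crossovers. Comparing them with the parentals, only the c allele has switched, so c is the middle locus and the order is j – c – py.

c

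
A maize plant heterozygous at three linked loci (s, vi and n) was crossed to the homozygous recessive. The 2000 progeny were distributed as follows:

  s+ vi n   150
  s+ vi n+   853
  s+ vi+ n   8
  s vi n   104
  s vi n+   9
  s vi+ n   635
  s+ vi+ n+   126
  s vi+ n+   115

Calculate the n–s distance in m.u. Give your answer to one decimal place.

14.1 m.u.

The two most frequent reciprocal classes, s vi+ n and s+ vi n+, are the parental types, so the F1 was s vi+ n / s+ vi n+.
The two rarest classes, s+ vi+ n and s vi n+, are the double crossovers. Comparing them with the parentals, only the s allele has switched, so s is the middle locus and the order is n – s – vi.
Crossovers in the n–s interval produce the single-crossover classes s vi+ n+ and s+ vi n (115 + 150 = 265) plus the double crossovers (17).
RF(n–s) = (265 + 17) / 2000 = 282/2000 = 0.1410 → 14.1 m.u.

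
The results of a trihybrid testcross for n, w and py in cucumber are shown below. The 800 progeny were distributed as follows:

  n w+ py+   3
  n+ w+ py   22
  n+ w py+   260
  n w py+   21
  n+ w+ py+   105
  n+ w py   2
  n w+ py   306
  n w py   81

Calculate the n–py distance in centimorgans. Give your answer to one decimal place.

The two most frequent reciprocal classes, n w+ py and n+ w py+, are the parental types, so the F1 was n w+ py / n+ w py+.
The two rarest classes, n w+ py+ and n+ w py, are the double crossovers. Comparing them with the parentals, only the py allele has switched, so py is the middle locus and the order is w – py – n.
Crossovers in the py–n interval produce the single-crossover classes n+ w+ py and n w py+ (22 + 21 = 43) plus the double crossovers (5).
RF(py–n) = (43 + 5) / 800 = 48/800 = 0.0600 → 6.0 centimorgans.

6.0 centimorgans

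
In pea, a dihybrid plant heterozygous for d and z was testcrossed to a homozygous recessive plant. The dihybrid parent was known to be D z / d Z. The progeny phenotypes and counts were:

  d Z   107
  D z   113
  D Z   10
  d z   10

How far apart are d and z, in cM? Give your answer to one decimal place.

The recombinant classes are D Z and d z: 10 + 10 = 20.
Recombination frequency = 20/240 = 0.0833 ≈ 8.3%, i.e. 8.3 cM.

8.3 cM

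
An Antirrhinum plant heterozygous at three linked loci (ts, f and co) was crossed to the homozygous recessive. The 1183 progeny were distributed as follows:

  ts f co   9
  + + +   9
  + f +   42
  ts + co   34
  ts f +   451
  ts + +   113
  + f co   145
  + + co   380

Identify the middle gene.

co

The two most frequent reciprocal classes, + + co and ts f +, are the parental types, so the F1 was + + co / ts f +.
The two rarest classes, + + + and ts f co, are the double crossovers. Comparing them with the parentals, only the co allele has switched, so co is the middle locus and the order is f – co – ts.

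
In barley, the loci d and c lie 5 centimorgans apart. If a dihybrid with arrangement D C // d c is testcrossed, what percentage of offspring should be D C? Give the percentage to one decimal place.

47.5%

A map distance of 5 centimorgans corresponds to a recombination frequency of 0.050.
The F1 is D C / d c, so D C is a parental gamete class with expected frequency (1 − r)/2 = 0.950/2 = 0.4750.
That is 0.4750 = 47.5% of the progeny.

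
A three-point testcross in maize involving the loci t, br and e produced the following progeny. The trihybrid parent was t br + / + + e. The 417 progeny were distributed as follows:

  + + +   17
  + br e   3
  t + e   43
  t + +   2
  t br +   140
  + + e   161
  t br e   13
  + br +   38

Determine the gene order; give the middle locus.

br

The two rarest classes, t + + and + br e, are the double crossovers. Comparing them with the parentals, only the br allele has switched, so br is the middle locus and the order is e – br – t.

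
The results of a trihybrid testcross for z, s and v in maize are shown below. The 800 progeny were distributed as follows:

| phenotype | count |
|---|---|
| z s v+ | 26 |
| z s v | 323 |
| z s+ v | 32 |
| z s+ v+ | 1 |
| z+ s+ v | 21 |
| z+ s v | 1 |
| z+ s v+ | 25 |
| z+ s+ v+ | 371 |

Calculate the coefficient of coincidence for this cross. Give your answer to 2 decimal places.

The two most frequent reciprocal classes, z s v and z+ s+ v+, are the parental types, so the F1 was z s v / z+ s+ v+.
The two rarest classes, z+ s v and z s+ v+, are the double crossovers. Comparing them with the parentals, only the z allele has switched, so z is the middle locus and the order is s – z – v.
s–z: (57 + 2)/800 = 0.0737; z–v: (47 + 2)/800 = 0.0612.
Expected DCO frequency = 0.0737 × 0.0612 ≈ 0.00451; observed = 2/800 ≈ 0.00250.
Coefficient of coincidence = 0.00250/0.00451 ≈ 0.55.

0.55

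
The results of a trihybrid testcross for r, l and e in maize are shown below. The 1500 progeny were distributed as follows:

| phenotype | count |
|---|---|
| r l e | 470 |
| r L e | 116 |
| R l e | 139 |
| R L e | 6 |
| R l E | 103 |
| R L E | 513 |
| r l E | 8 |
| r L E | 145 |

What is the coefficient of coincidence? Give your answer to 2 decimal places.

0.30

The two most frequent reciprocal classes, r l e and R L E, are the parental types, so the F1 was r l e / R L E.
The two rarest classes, r l E and R L e, are the double crossovers. Comparing them with the parentals, only the e allele has switched, so e is the middle locus and the order is l – e – r.
l–e: (219 + 14)/1500 = 0.1553; e–r: (284 + 14)/1500 = 0.1987.
Expected DCO frequency = 0.1553 × 0.1987 ≈ 0.03086; observed = 14/1500 ≈ 0.00933.
Coefficient of coincidence = 0.00933/0.03086 ≈ 0.30.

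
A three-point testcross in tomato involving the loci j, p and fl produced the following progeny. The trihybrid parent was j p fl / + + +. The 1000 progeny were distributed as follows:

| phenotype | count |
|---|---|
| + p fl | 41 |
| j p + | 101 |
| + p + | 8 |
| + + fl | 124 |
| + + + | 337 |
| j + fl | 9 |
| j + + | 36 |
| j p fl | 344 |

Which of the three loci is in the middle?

p

The two rarest classes, j + fl and + p +, are the double crossovers. Comparing them with the parentals, only the p allele has switched, so p is the middle locus and the order is fl – p – j.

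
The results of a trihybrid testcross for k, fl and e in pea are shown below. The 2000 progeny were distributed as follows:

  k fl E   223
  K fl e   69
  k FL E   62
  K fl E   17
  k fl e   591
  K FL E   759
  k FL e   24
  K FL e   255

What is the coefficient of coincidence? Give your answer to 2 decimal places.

0.92

The two most frequent reciprocal classes, k fl e and K FL E, are the parental types, so the F1 was k fl e / K FL E.
The two rarest classes, k FL e and K fl E, are the double crossovers. Comparing them with the parentals, only the fl allele has switched, so fl is the middle locus and the order is e – fl – k.
e–fl: (478 + 41)/2000 = 0.2595; fl–k: (131 + 41)/2000 = 0.0860.
Expected DCO frequency = 0.2595 × 0.0860 ≈ 0.02232; observed = 41/2000 ≈ 0.02050.
Coefficient of coincidence = 0.02050/0.02232 ≈ 0.92.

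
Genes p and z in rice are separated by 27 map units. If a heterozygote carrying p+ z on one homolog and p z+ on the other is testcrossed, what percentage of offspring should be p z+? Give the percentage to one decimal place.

A map distance of 27 map units corresponds to a recombination frequency of 0.270.
The F1 is p+ z / p z+, so p z+ is a parental gamete class with expected frequency (1 − r)/2 = 0.730/2 = 0.3650.
That is 0.3650 = 36.5% of the progeny.

36.5%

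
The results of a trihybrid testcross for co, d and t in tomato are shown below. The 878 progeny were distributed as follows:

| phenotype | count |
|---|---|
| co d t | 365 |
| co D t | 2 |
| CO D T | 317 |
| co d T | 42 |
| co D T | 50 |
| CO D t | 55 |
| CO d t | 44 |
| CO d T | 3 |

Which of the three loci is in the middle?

The two most frequent reciprocal classes, CO D T and co d t, are the parental types, so the F1 was CO D T / co d t.
The two rarest classes, CO d T and co D t, are the double crossovers. Comparing them with the parentals, only the d allele has switched, so d is the middle locus and the order is co – d – t.

d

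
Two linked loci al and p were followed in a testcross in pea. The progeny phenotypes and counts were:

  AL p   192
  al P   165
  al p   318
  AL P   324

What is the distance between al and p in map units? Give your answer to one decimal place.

The two most frequent classes, AL P (324) and al p (318), are the parental types, so the F1 was AL P / al p.
The recombinant classes are AL p and al P: 192 + 165 = 357.
Recombination frequency = 357/999 = 0.3574 ≈ 35.7%, i.e. 35.7 map units.

35.7 map units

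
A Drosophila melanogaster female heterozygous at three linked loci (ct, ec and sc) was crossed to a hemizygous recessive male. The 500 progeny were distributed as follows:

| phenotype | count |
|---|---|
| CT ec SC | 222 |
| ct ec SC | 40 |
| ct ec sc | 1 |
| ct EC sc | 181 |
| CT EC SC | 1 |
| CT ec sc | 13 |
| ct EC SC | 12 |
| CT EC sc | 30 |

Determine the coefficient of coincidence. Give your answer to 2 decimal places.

The two most frequent reciprocal classes, ct EC sc and CT ec SC, are the parental types, so the F1 was ct EC sc / CT ec SC.
The two rarest classes, ct ec sc and CT EC SC, are the double crossovers. Comparing them with the parentals, only the ec allele has switched, so ec is the middle locus and the order is ct – ec – sc.
ct–ec: (70 + 2)/500 = 0.1440; ec–sc: (25 + 2)/500 = 0.0540.
Expected DCO frequency = 0.1440 × 0.0540 ≈ 0.00778; observed = 2/500 ≈ 0.00400.
Coefficient of coincidence = 0.00400/0.00778 ≈ 0.51.

0.51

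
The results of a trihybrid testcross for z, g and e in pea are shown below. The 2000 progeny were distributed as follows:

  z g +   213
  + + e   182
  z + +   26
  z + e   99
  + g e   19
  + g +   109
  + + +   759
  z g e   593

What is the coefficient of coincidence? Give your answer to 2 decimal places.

The two most frequent reciprocal classes, z g e and + + +, are the parental types, so the F1 was z g e / + + +.
The two rarest classes, + g e and z + +, are the double crossovers. Comparing them with the parentals, only the z allele has switched, so z is the middle locus and the order is g – z – e.
g–z: (208 + 45)/2000 = 0.1265; z–e: (395 + 45)/2000 = 0.2200.
Expected DCO frequency = 0.1265 × 0.2200 ≈ 0.02783; observed = 45/2000 ≈ 0.02250.
Coefficient of coincidence = 0.02250/0.02783 ≈ 0.81.

0.81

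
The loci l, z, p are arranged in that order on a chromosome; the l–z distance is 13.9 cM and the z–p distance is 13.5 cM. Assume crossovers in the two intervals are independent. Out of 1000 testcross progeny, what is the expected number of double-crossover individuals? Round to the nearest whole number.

Map distances give recombination frequencies of 0.139 and 0.135 for the two intervals.
With no interference, expected double-crossover frequency = 0.139 × 0.135 = 0.01877.
Expected number = 0.01877 × 1000 = 18.77 ≈ 19.

19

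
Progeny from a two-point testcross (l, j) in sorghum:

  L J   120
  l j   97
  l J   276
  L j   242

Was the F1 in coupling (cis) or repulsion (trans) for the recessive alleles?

trans

The two most frequent classes are L j (242) and l J (276); these are the parental (non-recombinant) types.
So the F1 carried L j on one chromosome and l J on the other — the recessive alleles are on opposite chromosomes (trans / repulsion).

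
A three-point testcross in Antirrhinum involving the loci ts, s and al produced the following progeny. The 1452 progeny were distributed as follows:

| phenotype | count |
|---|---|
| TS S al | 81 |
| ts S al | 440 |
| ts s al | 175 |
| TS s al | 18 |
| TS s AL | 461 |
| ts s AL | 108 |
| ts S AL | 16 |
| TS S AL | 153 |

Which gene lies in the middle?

The two most frequent reciprocal classes, TS s AL and ts S al, are the parental types, so the F1 was TS s AL / ts S al.
The two rarest classes, TS s al and ts S AL, are the double crossovers. Comparing them with the parentals, only the al allele has switched, so al is the middle locus and the order is s – al – ts.

al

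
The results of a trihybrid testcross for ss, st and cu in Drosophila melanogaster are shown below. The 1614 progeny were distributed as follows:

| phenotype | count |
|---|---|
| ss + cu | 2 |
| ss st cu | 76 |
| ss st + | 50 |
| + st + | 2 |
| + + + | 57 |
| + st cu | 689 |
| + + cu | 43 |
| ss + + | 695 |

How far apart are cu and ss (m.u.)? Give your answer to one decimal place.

The two most frequent reciprocal classes, + st cu and ss + +, are the parental types, so the F1 was + st cu / ss + +.
The two rarest classes, + st + and ss + cu, are the double crossovers. Comparing them with the parentals, only the cu allele has switched, so cu is the middle locus and the order is ss – cu – st.
Crossovers in the ss–cu interval produce the single-crossover classes ss st cu and + + + (76 + 57 = 133) plus the double crossovers (4).
RF(ss–cu) = (133 + 4) / 1614 = 137/1614 = 0.0849 → 8.5 m.u.

8.5 m.u.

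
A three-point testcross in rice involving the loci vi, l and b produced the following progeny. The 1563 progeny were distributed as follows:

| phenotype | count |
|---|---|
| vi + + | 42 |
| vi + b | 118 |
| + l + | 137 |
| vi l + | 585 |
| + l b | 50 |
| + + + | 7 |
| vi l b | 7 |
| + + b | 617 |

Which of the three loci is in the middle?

b

The two most frequent reciprocal classes, + + b and vi l +, are the parental types, so the F1 was + + b / vi l +.
The two rarest classes, + + + and vi l b, are the double crossovers. Comparing them with the parentals, only the b allele has switched, so b is the middle locus and the order is vi – b – l.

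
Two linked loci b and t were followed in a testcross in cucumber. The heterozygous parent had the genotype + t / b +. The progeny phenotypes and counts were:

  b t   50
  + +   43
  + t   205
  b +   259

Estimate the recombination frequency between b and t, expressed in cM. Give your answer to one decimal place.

16.7 cM

The recombinant classes are + + and b t: 43 + 50 = 93.
Recombination frequency = 93/557 = 0.1670 ≈ 16.7%, i.e. 16.7 cM.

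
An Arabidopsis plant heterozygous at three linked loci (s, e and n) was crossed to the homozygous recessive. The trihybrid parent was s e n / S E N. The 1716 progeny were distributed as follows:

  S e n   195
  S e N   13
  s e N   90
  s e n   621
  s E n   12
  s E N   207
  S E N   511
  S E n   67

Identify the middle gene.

e

The two rarest classes, s E n and S e N, are the double crossovers. Comparing them with the parentals, only the e allele has switched, so e is the middle locus and the order is s – e – n.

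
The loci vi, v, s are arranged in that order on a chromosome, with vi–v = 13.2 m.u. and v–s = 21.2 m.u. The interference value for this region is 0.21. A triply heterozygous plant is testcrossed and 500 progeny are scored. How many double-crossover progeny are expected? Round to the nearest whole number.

11

Map distances give recombination frequencies of 0.132 and 0.212 for the two intervals.
With interference 0.21 (so coincidence = 0.79), expected double-crossover frequency = 0.132 × 0.212 × 0.79 = 0.02211.
Expected number = 0.02211 × 500 = 11.05 ≈ 11.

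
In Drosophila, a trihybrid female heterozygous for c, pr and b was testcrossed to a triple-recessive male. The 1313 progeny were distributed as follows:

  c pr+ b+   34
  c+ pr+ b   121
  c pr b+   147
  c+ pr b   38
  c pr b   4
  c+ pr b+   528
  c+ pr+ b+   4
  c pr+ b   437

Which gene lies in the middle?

pr

The two most frequent reciprocal classes, c pr+ b and c+ pr b+, are the parental types, so the F1 was c pr+ b / c+ pr b+.
The two rarest classes, c pr b and c+ pr+ b+, are the double crossovers. Comparing them with the parentals, only the pr allele has switched, so pr is the middle locus and the order is b – pr – c.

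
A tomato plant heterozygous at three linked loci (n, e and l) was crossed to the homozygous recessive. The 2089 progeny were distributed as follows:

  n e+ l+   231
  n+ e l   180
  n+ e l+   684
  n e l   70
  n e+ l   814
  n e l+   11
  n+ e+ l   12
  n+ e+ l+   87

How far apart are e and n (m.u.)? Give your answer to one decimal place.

8.6 m.u.

The two most frequent reciprocal classes, n+ e l+ and n e+ l, are the parental types, so the F1 was n+ e l+ / n e+ l.
The two rarest classes, n e l+ and n+ e+ l, are the double crossovers. Comparing them with the parentals, only the n allele has switched, so n is the middle locus and the order is e – n – l.
Crossovers in the e–n interval produce the single-crossover classes n+ e+ l+ and n e l (87 + 70 = 157) plus the double crossovers (23).
RF(e–n) = (157 + 23) / 2089 = 180/2089 = 0.0862 → 8.6 m.u.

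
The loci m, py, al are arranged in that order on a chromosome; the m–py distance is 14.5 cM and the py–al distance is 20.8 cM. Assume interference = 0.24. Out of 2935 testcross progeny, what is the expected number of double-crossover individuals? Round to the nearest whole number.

Map distances give recombination frequencies of 0.145 and 0.208 for the two intervals.
With interference 0.24 (so coincidence = 0.76), expected double-crossover frequency = 0.145 × 0.208 × 0.76 = 0.02292.
Expected number = 0.02292 × 2935 = 67.27 ≈ 67.

67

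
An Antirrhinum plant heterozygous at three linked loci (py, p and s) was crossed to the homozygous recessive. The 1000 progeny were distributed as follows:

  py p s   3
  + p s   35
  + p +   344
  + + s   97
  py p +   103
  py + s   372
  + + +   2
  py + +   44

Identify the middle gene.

p

The two most frequent reciprocal classes, + p + and py + s, are the parental types, so the F1 was + p + / py + s.
The two rarest classes, + + + and py p s, are the double crossovers. Comparing them with the parentals, only the p allele has switched, so p is the middle locus and the order is py – p – s.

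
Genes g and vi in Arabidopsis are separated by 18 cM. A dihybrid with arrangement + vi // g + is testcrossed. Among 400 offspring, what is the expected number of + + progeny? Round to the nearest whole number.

A map distance of 18 cM corresponds to a recombination frequency of 0.180.
The F1 is + vi / g +, so + + is a recombinant gamete class with expected frequency r/2 = 0.180/2 = 0.0900.
Expected number = 0.0900 × 400 = 36.00 ≈ 36.

36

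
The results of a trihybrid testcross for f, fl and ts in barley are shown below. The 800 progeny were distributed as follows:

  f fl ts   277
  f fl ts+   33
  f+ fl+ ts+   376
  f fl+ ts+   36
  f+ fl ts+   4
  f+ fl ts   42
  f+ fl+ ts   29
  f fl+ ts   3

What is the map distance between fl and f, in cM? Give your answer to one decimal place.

The two most frequent reciprocal classes, f+ fl+ ts+ and f fl ts, are the parental types, so the F1 was f+ fl+ ts+ / f fl ts.
The two rarest classes, f+ fl ts+ and f fl+ ts, are the double crossovers. Comparing them with the parentals, only the fl allele has switched, so fl is the middle locus and the order is f – fl – ts.
Crossovers in the f–fl interval produce the single-crossover classes f fl+ ts+ and f+ fl ts (36 + 42 = 78) plus the double crossovers (7).
RF(f–fl) = (78 + 7) / 800 = 85/800 = 0.1062 → 10.6 cM.

10.6 cM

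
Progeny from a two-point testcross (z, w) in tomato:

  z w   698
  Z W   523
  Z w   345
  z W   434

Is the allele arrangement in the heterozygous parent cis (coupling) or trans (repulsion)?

cis

The two most frequent classes are Z W (523) and z w (698); these are the parental (non-recombinant) types.
So the F1 carried Z W on one chromosome and z w on the other — the recessive alleles are on the same chromosome (cis / coupling).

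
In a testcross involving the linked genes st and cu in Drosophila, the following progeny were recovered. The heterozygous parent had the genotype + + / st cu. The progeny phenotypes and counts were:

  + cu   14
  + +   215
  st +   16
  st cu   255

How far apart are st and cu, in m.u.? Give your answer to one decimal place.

The recombinant classes are + cu and st +: 14 + 16 = 30.
Recombination frequency = 30/500 = 0.0600 ≈ 6.0%, i.e. 6.0 m.u.

6.0 m.u.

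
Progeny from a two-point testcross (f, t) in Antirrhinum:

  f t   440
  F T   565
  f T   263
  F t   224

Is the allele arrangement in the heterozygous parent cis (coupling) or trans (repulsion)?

The two most frequent classes are F T (565) and f t (440); these are the parental (non-recombinant) types.
So the F1 carried F T on one chromosome and f t on the other — the recessive alleles are on the same chromosome (cis / coupling).

cis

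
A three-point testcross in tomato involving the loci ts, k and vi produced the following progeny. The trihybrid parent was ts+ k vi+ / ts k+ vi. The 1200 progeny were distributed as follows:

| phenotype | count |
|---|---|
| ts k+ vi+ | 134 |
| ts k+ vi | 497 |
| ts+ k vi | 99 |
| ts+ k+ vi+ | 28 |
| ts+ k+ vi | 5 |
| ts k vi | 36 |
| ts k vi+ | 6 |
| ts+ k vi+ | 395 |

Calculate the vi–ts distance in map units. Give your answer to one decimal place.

20.3 map units

The two rarest classes, ts k vi+ and ts+ k+ vi, are the double crossovers. Comparing them with the parentals, only the ts allele has switched, so ts is the middle locus and the order is vi – ts – k.
Crossovers in the vi–ts interval produce the single-crossover classes ts+ k vi and ts k+ vi+ (99 + 134 = 233) plus the double crossovers (11).
RF(vi–ts) = (233 + 11) / 1200 = 244/1200 = 0.2033 → 20.3 map units.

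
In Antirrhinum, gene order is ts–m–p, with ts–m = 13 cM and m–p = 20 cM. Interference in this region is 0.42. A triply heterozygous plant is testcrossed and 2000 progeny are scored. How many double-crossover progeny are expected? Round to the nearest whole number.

30

Map distances give recombination frequencies of 0.130 and 0.200 for the two intervals.
With interference 0.42 (so coincidence = 0.58), expected double-crossover frequency = 0.130 × 0.200 × 0.58 = 0.01508.
Expected number = 0.01508 × 2000 = 30.16 ≈ 30.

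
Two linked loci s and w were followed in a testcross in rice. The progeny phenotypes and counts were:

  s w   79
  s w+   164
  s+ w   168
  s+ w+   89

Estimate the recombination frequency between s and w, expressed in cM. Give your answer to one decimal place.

The two most frequent classes, s+ w (168) and s w+ (164), are the parental types, so the F1 was s+ w / s w+.
The recombinant classes are s+ w+ and s w: 89 + 79 = 168.
Recombination frequency = 168/500 = 0.3360 ≈ 33.6%, i.e. 33.6 cM.

33.6 cM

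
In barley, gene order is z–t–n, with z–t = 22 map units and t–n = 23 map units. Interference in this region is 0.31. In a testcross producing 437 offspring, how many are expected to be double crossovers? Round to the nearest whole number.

15

Map distances give recombination frequencies of 0.220 and 0.230 for the two intervals.
With interference 0.31 (so coincidence = 0.69), expected double-crossover frequency = 0.220 × 0.230 × 0.69 = 0.03491.
Expected number = 0.03491 × 437 = 15.26 ≈ 15.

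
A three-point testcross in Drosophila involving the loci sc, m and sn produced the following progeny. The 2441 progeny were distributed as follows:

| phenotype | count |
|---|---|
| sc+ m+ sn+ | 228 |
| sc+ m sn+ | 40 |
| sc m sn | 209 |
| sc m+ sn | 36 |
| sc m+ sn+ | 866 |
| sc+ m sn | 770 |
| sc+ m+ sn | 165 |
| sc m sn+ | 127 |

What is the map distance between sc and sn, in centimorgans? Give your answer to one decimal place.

21.0 centimorgans

The two most frequent reciprocal classes, sc+ m sn and sc m+ sn+, are the parental types, so the F1 was sc+ m sn / sc m+ sn+.
The two rarest classes, sc+ m sn+ and sc m+ sn, are the double crossovers. Comparing them with the parentals, only the sn allele has switched, so sn is the middle locus and the order is m – sn – sc.
Crossovers in the sn–sc interval produce the single-crossover classes sc m sn and sc+ m+ sn+ (209 + 228 = 437) plus the double crossovers (76).
RF(sn–sc) = (437 + 76) / 2441 = 513/2441 = 0.2102 → 21.0 centimorgans.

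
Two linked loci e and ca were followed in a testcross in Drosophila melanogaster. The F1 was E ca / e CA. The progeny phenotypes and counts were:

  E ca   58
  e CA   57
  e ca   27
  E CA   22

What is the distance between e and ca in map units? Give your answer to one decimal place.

The recombinant classes are E CA and e ca: 22 + 27 = 49.
Recombination frequency = 49/164 = 0.2988 ≈ 29.9%, i.e. 29.9 map units.

29.9 map units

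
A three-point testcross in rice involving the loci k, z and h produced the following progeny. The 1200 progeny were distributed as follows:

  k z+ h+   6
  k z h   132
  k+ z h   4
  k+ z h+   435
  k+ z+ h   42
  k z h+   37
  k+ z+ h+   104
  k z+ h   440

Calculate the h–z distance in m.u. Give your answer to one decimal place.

20.5 m.u.

The two most frequent reciprocal classes, k+ z h+ and k z+ h, are the parental types, so the F1 was k+ z h+ / k z+ h.
The two rarest classes, k+ z h and k z+ h+, are the double crossovers. Comparing them with the parentals, only the h allele has switched, so h is the middle locus and the order is k – h – z.
Crossovers in the h–z interval produce the single-crossover classes k+ z+ h+ and k z h (104 + 132 = 236) plus the double crossovers (10).
RF(h–z) = (236 + 10) / 1200 = 246/1200 = 0.2050 → 20.5 m.u.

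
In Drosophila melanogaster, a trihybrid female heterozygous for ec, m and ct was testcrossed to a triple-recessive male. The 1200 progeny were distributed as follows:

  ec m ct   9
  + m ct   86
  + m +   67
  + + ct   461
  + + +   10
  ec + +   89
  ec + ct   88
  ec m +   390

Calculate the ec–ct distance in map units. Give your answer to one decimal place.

The two most frequent reciprocal classes, ec m + and + + ct, are the parental types, so the F1 was ec m + / + + ct.
The two rarest classes, ec m ct and + + +, are the double crossovers. Comparing them with the parentals, only the ct allele has switched, so ct is the middle locus and the order is m – ct – ec.
Crossovers in the ct–ec interval produce the single-crossover classes + m + and ec + ct (67 + 88 = 155) plus the double crossovers (19).
RF(ct–ec) = (155 + 19) / 1200 = 174/1200 = 0.1450 → 14.5 map units.

14.5 map units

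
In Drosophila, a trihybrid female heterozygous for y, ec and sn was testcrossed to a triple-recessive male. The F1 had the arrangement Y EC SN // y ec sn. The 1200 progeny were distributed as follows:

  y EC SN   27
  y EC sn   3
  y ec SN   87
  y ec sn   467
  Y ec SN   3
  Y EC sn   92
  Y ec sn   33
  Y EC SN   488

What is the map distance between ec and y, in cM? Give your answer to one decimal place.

The two rarest classes, Y ec SN and y EC sn, are the double crossovers. Comparing them with the parentals, only the ec allele has switched, so ec is the middle locus and the order is sn – ec – y.
Crossovers in the ec–y interval produce the single-crossover classes y EC SN and Y ec sn (27 + 33 = 60) plus the double crossovers (6).
RF(ec–y) = (60 + 6) / 1200 = 66/1200 = 0.0550 → 5.5 cM.

5.5 cM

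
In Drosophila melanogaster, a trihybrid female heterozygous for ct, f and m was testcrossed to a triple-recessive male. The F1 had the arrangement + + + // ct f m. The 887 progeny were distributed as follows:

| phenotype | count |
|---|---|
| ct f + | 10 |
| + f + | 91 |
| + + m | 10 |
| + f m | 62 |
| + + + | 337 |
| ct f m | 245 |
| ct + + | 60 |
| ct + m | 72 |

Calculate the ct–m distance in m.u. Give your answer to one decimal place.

The two rarest classes, + + m and ct f +, are the double crossovers. Comparing them with the parentals, only the m allele has switched, so m is the middle locus and the order is ct – m – f.
Crossovers in the ct–m interval produce the single-crossover classes ct + + and + f m (60 + 62 = 122) plus the double crossovers (20).
RF(ct–m) = (122 + 20) / 887 = 142/887 = 0.1601 → 16.0 m.u.

16.0 m.u.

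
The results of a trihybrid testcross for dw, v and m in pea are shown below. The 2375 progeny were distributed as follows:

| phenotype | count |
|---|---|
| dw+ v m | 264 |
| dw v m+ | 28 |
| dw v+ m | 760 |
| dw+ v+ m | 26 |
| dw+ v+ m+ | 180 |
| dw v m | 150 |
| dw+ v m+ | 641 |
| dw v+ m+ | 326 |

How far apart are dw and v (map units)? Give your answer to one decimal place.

The two most frequent reciprocal classes, dw v+ m and dw+ v m+, are the parental types, so the F1 was dw v+ m / dw+ v m+.
The two rarest classes, dw+ v+ m and dw v m+, are the double crossovers. Comparing them with the parentals, only the dw allele has switched, so dw is the middle locus and the order is m – dw – v.
Crossovers in the dw–v interval produce the single-crossover classes dw v m and dw+ v+ m+ (150 + 180 = 330) plus the double crossovers (54).
RF(dw–v) = (330 + 54) / 2375 = 384/2375 = 0.1617 → 16.2 map units.

16.2 map units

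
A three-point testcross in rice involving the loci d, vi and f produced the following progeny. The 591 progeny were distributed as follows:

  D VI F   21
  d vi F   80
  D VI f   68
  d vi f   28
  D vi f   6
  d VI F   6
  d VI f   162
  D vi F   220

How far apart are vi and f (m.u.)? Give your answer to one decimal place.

10.3 m.u.

The two most frequent reciprocal classes, D vi F and d VI f, are the parental types, so the F1 was D vi F / d VI f.
The two rarest classes, D vi f and d VI F, are the double crossovers. Comparing them with the parentals, only the f allele has switched, so f is the middle locus and the order is d – f – vi.
Crossovers in the f–vi interval produce the single-crossover classes D VI F and d vi f (21 + 28 = 49) plus the double crossovers (12).
RF(f–vi) = (49 + 12) / 591 = 61/591 = 0.1032 → 10.3 m.u.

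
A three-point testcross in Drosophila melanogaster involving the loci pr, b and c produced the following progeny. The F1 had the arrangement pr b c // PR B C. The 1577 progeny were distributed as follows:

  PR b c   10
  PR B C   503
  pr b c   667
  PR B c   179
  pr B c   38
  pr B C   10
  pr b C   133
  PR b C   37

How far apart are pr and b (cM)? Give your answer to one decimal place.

The two rarest classes, PR b c and pr B C, are the double crossovers. Comparing them with the parentals, only the pr allele has switched, so pr is the middle locus and the order is b – pr – c.
Crossovers in the b–pr interval produce the single-crossover classes pr B c and PR b C (38 + 37 = 75) plus the double crossovers (20).
RF(b–pr) = (75 + 20) / 1577 = 95/1577 = 0.0602 → 6.0 cM.

6.0 cM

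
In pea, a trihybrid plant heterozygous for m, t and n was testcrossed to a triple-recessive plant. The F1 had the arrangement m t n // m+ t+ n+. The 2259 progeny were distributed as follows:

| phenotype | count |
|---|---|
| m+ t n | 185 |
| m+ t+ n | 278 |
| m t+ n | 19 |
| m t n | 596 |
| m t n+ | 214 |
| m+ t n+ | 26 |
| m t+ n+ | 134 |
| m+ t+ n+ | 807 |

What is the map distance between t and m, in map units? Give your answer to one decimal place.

16.1 map units

The two rarest classes, m t+ n and m+ t n+, are the double crossovers. Comparing them with the parentals, only the t allele has switched, so t is the middle locus and the order is m – t – n.
Crossovers in the m–t interval produce the single-crossover classes m+ t n and m t+ n+ (185 + 134 = 319) plus the double crossovers (45).
RF(m–t) = (319 + 45) / 2259 = 364/2259 = 0.1611 → 16.1 map units.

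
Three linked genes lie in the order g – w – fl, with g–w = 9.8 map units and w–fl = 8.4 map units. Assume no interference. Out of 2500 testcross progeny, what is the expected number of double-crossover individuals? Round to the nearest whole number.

21

Map distances give recombination frequencies of 0.098 and 0.084 for the two intervals.
With no interference, expected double-crossover frequency = 0.098 × 0.084 = 0.00823.
Expected number = 0.00823 × 2500 = 20.58 ≈ 21.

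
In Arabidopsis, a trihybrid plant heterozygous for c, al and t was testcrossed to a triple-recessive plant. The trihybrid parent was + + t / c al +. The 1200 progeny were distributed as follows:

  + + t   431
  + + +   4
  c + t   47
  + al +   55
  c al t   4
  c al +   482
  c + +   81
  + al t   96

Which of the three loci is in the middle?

The two rarest classes, + + + and c al t, are the double crossovers. Comparing them with the parentals, only the t allele has switched, so t is the middle locus and the order is c – t – al.

t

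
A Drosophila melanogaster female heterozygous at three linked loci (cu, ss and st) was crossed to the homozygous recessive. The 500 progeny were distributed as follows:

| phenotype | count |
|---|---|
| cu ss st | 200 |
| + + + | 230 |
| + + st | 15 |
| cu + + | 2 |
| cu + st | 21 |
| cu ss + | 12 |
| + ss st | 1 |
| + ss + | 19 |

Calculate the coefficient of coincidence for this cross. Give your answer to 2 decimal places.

The two most frequent reciprocal classes, cu ss st and + + +, are the parental types, so the F1 was cu ss st / + + +.
The two rarest classes, + ss st and cu + +, are the double crossovers. Comparing them with the parentals, only the cu allele has switched, so cu is the middle locus and the order is ss – cu – st.
ss–cu: (40 + 3)/500 = 0.0860; cu–st: (27 + 3)/500 = 0.0600.
Expected DCO frequency = 0.0860 × 0.0600 ≈ 0.00516; observed = 3/500 ≈ 0.00600.
Coefficient of coincidence = 0.00600/0.00516 ≈ 1.16.

1.16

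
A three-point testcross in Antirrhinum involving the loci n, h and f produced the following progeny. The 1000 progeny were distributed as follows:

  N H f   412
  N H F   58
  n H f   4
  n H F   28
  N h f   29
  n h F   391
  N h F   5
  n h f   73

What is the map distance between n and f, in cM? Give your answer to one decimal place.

The two most frequent reciprocal classes, N H f and n h F, are the parental types, so the F1 was N H f / n h F.
The two rarest classes, n H f and N h F, are the double crossovers. Comparing them with the parentals, only the n allele has switched, so n is the middle locus and the order is h – n – f.
Crossovers in the n–f interval produce the single-crossover classes N H F and n h f (58 + 73 = 131) plus the double crossovers (9).
RF(n–f) = (131 + 9) / 1000 = 140/1000 = 0.1400 → 14.0 cM.

14.0 cM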